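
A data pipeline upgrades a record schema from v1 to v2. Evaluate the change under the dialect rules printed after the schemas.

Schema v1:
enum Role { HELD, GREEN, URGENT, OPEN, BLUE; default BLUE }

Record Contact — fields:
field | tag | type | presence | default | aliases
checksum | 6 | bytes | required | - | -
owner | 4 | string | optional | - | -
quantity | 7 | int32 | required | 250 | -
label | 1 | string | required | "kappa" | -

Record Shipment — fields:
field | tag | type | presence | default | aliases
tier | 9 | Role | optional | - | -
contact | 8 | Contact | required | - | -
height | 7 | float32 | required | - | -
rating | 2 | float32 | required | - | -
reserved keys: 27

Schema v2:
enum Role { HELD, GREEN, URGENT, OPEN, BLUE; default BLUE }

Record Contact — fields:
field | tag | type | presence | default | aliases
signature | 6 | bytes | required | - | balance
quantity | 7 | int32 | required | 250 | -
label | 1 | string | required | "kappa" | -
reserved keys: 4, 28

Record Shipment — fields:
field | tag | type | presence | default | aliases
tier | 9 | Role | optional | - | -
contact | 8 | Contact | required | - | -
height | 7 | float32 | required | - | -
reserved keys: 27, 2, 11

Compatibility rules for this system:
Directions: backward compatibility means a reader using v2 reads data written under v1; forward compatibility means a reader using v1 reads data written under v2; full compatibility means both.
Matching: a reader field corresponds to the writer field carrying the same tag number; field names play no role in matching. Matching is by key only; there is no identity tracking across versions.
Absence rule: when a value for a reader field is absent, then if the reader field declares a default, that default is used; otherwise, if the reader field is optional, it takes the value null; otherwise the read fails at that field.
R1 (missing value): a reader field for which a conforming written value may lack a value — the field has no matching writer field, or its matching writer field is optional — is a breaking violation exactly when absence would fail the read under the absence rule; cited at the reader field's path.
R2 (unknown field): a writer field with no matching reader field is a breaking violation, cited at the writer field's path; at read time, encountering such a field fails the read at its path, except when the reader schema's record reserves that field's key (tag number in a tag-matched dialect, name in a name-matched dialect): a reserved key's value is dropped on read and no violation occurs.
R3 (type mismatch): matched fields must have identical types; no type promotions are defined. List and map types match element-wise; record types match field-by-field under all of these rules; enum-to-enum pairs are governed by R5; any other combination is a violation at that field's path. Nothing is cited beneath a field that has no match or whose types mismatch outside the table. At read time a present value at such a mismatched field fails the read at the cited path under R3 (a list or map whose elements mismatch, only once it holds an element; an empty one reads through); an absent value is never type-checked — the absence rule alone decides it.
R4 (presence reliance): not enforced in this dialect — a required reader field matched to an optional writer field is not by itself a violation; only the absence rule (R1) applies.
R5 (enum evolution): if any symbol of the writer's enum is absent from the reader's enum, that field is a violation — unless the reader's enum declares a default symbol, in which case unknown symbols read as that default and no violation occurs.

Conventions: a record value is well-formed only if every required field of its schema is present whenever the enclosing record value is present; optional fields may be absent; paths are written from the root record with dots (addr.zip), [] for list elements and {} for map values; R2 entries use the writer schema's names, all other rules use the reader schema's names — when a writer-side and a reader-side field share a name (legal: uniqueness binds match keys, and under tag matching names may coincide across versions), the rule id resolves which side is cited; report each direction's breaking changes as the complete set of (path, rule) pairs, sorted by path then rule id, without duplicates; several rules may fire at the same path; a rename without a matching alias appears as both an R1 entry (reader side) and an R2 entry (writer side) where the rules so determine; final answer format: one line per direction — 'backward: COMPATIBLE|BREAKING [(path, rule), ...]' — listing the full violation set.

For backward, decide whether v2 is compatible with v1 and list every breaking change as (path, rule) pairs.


backward: COMPATIBLE []

arrows below run writer -> reader for Shipment
checking backward for Shipment: reader v2 against writer v1:
  writer optional, Role -> Role: reader tier maps from writer tier
  writer required, Contact -> Contact: reader contact maps from writer contact
  writer required, float32 -> float32: reader height maps from writer height
  writer rating: unknown to reader
  writer required, bytes -> bytes: reader contact.signature maps from writer contact.checksum
  writer required, int32 -> int32: reader contact.quantity maps from writer contact.quantity
  writer required, string -> string: reader contact.label maps from writer contact.label
  writer contact.owner: unknown to reader
  => backward: COMPATIBLE
remaining Shipment differences; none change what is asked:
  removed field rating from record Shipment (its key 2 joins the reserved list) -> affects forward compatibility only, which is not asked
  renamed field checksum to signature in record Contact -> no rule fires on it in Shipment's dialect; the asked verdict holds
  removed field owner from record Contact (its key 4 joins the reserved list) -> no rule fires on it in Shipment's dialect; the asked verdict holds


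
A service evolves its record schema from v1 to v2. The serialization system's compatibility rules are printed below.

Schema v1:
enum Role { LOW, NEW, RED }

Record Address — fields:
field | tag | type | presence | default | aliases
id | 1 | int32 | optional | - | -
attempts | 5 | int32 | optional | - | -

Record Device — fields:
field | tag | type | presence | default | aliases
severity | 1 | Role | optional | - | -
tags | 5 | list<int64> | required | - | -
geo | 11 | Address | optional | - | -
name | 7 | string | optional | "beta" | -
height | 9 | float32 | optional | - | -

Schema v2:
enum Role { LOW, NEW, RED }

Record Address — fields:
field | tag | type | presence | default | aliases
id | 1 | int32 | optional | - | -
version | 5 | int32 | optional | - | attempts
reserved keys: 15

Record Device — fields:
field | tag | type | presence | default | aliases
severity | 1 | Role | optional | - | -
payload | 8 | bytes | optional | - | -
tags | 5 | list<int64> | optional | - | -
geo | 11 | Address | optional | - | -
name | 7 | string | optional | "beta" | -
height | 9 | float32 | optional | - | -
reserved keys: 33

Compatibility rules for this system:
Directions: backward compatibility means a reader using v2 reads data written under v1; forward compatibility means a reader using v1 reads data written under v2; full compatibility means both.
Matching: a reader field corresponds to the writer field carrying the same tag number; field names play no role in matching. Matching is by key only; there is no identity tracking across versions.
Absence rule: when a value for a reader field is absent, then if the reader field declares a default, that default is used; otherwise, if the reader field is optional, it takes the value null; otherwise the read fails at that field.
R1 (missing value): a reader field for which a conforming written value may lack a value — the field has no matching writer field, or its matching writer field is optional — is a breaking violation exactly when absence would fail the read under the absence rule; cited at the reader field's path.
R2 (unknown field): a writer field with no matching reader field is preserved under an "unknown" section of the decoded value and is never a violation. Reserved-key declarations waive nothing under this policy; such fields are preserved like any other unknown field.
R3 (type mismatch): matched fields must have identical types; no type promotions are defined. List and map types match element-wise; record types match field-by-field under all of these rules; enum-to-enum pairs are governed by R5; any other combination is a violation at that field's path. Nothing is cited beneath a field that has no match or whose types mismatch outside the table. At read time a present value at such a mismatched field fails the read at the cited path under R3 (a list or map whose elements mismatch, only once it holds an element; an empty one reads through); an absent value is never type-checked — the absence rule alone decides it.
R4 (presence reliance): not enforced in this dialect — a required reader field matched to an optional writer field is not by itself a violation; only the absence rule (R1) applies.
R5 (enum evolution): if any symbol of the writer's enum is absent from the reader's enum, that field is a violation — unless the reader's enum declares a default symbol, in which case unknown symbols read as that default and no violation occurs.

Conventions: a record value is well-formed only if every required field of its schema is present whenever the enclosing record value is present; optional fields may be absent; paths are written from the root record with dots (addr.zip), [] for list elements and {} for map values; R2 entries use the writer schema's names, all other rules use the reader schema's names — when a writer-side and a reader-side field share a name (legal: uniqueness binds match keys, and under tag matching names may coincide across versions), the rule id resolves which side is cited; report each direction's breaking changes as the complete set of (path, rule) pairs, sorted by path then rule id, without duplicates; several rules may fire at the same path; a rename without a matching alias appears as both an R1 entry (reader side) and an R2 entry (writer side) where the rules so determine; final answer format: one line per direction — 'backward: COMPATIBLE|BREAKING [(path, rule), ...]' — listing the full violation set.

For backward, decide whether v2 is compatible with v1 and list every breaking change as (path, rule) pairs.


arrows below run writer -> reader for Device
backward on Device — v2 reading data written by v1:
  severity: paired with writer severity (Role -> Role; writer optional)
  no writer field matches reader payload
  tags: paired with writer tags (list<int64> -> list<int64>; writer required)
  geo: paired with writer geo (Address -> Address; writer optional)
  name: paired with writer name (string -> string; writer optional)
  height: paired with writer height (float32 -> float32; writer optional)
  geo.id: paired with writer geo.id (int32 -> int32; writer optional)
  geo.version: paired with writer geo.attempts (int32 -> int32; writer optional)
  => backward: COMPATIBLE
ruling out the remaining Device differences:
  field tags in record Device: required changed to optional -> matters only for Device's forward compatibility — outside the asked direction
  renamed field attempts to version in record Address (alias attempts declared on the renamed field) -> inert for the asked Device verdict: nothing fires
  added field payload to record Device: optional bytes, tag 8 (in v2 it sits immediately before tags) -> inert for the asked Device verdict: nothing fires

backward: COMPATIBLE []


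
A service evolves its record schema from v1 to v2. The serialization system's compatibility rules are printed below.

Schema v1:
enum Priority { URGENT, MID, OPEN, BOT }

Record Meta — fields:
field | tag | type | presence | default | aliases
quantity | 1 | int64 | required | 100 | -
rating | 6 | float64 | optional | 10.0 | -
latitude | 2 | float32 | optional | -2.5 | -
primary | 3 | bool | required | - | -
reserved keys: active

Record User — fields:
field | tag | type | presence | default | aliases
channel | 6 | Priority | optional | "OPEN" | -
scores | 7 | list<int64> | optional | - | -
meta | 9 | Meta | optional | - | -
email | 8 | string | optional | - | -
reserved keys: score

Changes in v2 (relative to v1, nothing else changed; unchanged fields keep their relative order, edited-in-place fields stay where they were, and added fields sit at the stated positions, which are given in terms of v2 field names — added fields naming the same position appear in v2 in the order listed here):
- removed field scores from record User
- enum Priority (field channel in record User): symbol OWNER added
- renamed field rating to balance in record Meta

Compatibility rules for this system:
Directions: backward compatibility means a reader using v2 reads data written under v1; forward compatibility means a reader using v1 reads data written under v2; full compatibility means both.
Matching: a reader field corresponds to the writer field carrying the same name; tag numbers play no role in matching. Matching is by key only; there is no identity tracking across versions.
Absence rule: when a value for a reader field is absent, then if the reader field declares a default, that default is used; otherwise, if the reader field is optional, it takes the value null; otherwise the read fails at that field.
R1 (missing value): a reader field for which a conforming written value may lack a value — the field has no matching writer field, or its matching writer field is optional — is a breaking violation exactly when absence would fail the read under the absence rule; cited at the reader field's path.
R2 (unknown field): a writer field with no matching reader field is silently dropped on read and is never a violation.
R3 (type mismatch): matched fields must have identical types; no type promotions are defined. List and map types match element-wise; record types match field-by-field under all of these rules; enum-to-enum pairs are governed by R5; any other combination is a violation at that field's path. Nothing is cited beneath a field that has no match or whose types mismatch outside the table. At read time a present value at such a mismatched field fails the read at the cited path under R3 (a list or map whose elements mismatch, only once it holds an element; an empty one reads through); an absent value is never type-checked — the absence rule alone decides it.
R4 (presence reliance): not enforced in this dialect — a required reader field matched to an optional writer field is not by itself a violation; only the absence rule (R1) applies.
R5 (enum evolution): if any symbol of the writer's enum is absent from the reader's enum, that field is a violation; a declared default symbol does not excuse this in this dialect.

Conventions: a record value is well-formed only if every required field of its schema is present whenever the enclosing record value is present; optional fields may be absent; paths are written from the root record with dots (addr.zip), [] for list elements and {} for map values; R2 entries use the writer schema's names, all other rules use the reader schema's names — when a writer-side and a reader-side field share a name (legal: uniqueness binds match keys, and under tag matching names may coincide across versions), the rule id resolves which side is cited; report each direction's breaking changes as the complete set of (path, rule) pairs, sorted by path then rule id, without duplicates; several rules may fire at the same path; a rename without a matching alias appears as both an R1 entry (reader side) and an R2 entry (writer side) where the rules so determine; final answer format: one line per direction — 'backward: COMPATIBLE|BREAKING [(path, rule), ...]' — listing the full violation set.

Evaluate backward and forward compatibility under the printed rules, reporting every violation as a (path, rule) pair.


each type pair in User: writer, then reader
backward for User (reader v2, writer v1):
  channel: paired with writer channel (Priority -> Priority; writer optional)
  meta: paired with writer meta (Meta -> Meta; writer optional)
  email: paired with writer email (string -> string; writer optional)
  scores (writer side), unknown to reader
  meta.quantity: paired with writer meta.quantity (int64 -> int64; writer required)
  meta.balance: no writer match
  meta.latitude: paired with writer meta.latitude (float32 -> float32; writer optional)
  meta.primary: paired with writer meta.primary (bool -> bool; writer required)
  meta.rating (writer side), unknown to reader
  => backward: COMPATIBLE
forward for User (reader v1, writer v2):
  channel: paired with writer channel (Priority -> Priority; writer optional)
  scores: no writer match
  meta: paired with writer meta (Meta -> Meta; writer optional)
  email: paired with writer email (string -> string; writer optional)
  meta.quantity: paired with writer meta.quantity (int64 -> int64; writer required)
  meta.rating: no writer match
  meta.latitude: paired with writer meta.latitude (float32 -> float32; writer optional)
  meta.primary: paired with writer meta.primary (bool -> bool; writer required)
  meta.balance (writer side), unknown to reader
  R5 fires at channel
  forward on User therefore BREAKING (1)

backward: COMPATIBLE []; forward: BREAKING [(channel, R5)]


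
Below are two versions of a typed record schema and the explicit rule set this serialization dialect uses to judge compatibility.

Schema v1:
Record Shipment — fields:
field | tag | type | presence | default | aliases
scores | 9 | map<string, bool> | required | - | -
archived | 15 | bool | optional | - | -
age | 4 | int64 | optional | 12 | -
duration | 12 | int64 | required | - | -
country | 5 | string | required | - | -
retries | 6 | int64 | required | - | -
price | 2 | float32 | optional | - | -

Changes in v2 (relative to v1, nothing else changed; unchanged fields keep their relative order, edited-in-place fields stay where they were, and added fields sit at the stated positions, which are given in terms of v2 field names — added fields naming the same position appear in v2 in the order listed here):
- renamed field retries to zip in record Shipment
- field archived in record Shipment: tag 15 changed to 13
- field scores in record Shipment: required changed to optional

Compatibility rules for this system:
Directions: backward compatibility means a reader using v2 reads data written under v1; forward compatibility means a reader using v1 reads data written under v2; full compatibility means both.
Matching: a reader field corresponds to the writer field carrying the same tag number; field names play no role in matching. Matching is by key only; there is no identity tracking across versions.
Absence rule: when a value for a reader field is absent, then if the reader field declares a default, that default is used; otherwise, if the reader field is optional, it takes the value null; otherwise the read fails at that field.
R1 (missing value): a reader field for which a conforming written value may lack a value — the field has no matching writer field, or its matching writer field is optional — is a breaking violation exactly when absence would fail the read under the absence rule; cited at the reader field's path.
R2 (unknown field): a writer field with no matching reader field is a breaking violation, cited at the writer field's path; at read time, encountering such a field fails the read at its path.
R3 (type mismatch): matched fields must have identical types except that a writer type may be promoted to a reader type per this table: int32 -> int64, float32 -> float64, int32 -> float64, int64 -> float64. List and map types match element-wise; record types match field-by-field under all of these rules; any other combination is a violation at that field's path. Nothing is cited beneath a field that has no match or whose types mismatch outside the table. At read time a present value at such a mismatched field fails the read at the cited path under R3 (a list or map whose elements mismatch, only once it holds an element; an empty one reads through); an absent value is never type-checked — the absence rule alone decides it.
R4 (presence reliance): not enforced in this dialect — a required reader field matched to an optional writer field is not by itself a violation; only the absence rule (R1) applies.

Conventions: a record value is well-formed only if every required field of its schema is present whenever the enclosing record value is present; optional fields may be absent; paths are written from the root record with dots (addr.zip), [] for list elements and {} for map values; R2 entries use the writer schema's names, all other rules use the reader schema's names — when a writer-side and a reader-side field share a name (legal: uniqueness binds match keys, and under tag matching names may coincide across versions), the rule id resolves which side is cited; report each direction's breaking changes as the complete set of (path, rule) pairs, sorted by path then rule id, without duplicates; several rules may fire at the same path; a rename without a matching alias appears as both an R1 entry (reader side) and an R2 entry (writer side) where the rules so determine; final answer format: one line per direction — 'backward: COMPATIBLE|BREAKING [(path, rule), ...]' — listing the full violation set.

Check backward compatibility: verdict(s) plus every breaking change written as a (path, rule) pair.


backward: BREAKING [(archived, R2)]

each type pair in Shipment: writer, then reader
backward analysis of Shipment with v2 as reader and v1 as writer:
  writer required, map<string, bool> -> map<string, bool>: reader scores maps from writer scores
  archived: no writer match
  writer optional, int64 -> int64: reader age maps from writer age
  writer required, int64 -> int64: reader duration maps from writer duration
  writer required, string -> string: reader country maps from writer country
  writer required, int64 -> int64: reader zip maps from writer retries
  writer optional, float32 -> float32: reader price maps from writer price
  writer archived: unknown to reader
  rule R2 violated at archived
  => 1 violation(s): backward is BREAKING for Shipment
remaining Shipment differences; none change what is asked:
  renamed field retries to zip in record Shipment -> triggers nothing under Shipment's printed rules — same verdict
  field scores in record Shipment: required changed to optional -> affects forward compatibility only, which is not asked


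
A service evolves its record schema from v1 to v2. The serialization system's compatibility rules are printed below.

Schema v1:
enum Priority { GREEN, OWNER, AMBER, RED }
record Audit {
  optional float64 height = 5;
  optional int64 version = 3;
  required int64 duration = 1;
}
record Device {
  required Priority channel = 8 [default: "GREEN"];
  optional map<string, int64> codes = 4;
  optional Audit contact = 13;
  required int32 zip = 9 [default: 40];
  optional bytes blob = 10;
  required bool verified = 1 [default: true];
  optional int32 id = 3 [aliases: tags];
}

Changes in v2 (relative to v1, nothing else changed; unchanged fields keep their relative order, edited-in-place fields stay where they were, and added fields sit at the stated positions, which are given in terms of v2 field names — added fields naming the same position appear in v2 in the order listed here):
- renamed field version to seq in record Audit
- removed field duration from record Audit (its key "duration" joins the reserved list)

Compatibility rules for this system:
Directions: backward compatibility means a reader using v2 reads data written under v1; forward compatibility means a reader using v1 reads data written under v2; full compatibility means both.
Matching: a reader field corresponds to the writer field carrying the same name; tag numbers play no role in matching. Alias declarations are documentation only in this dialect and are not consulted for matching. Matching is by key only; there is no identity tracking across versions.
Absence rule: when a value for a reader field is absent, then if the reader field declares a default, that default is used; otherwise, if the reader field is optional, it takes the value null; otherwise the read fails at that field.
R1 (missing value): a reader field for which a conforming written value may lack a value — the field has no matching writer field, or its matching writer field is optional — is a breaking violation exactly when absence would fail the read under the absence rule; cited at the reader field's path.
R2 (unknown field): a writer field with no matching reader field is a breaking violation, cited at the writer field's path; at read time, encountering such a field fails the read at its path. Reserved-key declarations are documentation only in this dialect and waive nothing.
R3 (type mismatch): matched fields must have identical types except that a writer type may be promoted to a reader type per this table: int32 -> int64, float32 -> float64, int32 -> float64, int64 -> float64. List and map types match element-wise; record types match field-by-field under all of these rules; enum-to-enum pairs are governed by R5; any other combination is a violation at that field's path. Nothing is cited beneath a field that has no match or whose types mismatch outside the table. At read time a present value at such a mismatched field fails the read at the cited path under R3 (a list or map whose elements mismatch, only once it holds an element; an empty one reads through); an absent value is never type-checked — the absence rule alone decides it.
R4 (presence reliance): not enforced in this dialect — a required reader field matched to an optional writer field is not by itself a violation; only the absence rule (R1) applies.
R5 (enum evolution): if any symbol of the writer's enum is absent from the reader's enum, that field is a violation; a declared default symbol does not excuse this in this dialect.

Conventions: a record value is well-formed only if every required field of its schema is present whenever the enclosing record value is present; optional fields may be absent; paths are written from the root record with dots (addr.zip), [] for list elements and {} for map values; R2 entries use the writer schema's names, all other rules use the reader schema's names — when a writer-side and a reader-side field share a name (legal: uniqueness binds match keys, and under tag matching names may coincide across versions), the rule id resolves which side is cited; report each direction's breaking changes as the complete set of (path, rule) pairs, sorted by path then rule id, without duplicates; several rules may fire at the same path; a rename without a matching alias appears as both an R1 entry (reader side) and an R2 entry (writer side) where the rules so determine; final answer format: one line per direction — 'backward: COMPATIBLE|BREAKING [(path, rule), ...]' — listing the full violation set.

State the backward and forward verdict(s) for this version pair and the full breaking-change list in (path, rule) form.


in Device below, arrows point writer -> reader
backward on Device — v2 reading data written by v1:
  channel: Priority -> Priority, writer required; from channel
  codes: map<string, int64> -> map<string, int64>, writer optional; from codes
  contact: Audit -> Audit, writer optional; from contact
  zip: int32 -> int32, writer required; from zip
  blob: bytes -> bytes, writer optional; from blob
  verified: bool -> bool, writer required; from verified
  id: int32 -> int32, writer optional; from id
  contact.height: float64 -> float64, writer optional; from contact.height
  contact.seq: no writer match
  contact.version (writer side), unknown to reader
  contact.duration (writer side), unknown to reader
  R2 fires at contact.duration
  R2 fires at contact.version
  backward on Device therefore BREAKING (2)
forward on Device — v1 reading data written by v2:
  channel: Priority -> Priority, writer required; from channel
  codes: map<string, int64> -> map<string, int64>, writer optional; from codes
  contact: Audit -> Audit, writer optional; from contact
  zip: int32 -> int32, writer required; from zip
  blob: bytes -> bytes, writer optional; from blob
  verified: bool -> bool, writer required; from verified
  id: int32 -> int32, writer optional; from id
  contact.height: float64 -> float64, writer optional; from contact.height
  contact.version: no writer match
  contact.duration: no writer match
  contact.seq (writer side), unknown to reader
  R1 fires at contact.duration
  R2 fires at contact.seq
  forward on Device therefore BREAKING (2)

backward: BREAKING [(contact.duration, R2), (contact.version, R2)]; forward: BREAKING [(contact.duration, R1), (contact.seq, R2)]


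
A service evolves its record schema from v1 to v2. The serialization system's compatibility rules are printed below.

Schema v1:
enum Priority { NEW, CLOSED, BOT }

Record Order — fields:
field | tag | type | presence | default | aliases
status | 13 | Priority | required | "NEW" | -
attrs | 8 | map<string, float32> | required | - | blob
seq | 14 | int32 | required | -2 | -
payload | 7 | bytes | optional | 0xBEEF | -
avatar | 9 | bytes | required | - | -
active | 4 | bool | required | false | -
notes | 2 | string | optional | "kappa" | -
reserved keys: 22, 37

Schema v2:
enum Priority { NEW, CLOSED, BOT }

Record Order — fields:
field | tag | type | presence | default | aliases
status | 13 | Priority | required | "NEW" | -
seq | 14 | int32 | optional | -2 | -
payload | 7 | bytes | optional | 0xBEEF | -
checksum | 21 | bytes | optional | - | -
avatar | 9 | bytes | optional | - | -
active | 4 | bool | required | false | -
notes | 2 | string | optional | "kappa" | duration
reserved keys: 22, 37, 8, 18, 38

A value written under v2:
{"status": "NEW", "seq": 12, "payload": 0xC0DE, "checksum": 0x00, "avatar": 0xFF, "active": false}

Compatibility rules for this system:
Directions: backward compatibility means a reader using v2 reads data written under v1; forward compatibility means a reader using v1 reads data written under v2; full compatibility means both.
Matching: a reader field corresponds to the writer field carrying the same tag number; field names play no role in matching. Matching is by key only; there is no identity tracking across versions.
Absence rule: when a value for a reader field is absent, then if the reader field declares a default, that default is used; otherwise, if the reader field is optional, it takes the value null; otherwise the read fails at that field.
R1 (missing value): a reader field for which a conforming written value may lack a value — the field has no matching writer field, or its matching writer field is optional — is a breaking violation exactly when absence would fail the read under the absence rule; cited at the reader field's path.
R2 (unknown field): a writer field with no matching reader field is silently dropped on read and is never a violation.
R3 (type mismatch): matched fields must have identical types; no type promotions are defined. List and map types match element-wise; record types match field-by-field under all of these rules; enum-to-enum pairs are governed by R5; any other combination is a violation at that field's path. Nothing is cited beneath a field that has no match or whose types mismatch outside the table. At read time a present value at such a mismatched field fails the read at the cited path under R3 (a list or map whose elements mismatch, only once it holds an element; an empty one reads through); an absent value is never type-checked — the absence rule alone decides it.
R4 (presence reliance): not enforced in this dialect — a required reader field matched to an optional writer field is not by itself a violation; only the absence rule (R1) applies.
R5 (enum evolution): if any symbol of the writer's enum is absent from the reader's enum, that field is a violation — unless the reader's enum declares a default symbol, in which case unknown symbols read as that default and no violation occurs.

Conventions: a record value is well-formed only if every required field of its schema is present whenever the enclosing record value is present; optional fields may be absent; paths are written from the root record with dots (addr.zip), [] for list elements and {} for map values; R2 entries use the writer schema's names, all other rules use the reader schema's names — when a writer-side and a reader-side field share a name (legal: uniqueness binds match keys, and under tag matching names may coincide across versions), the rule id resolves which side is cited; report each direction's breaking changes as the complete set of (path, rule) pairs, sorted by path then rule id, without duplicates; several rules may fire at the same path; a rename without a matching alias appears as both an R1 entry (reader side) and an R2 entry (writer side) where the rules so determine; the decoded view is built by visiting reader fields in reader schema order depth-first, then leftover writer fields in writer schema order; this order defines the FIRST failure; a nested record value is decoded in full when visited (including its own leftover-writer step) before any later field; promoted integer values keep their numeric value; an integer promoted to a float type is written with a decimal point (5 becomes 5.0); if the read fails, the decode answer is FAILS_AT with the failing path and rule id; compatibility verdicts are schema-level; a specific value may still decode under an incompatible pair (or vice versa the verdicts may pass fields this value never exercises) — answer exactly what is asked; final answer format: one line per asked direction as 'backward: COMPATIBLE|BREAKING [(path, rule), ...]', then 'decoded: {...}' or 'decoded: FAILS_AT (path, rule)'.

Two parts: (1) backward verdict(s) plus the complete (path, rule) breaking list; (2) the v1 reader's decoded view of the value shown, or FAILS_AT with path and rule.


backward: COMPATIBLE []; decoded: FAILS_AT (attrs, R1)

arrows below run writer -> reader for Order
backward for Order (reader v2, writer v1):
  Priority -> Priority, writer required: status aligns to status
  int32 -> int32, writer required: seq aligns to seq
  bytes -> bytes, writer optional: payload aligns to payload
  checksum has no writer counterpart
  bytes -> bytes, writer required: avatar aligns to avatar
  bool -> bool, writer required: active aligns to active
  string -> string, writer optional: notes aligns to notes
  writer attrs: unknown to reader
  => backward: COMPATIBLE
decode (reader v1):
  status := "NEW"
  read fails at attrs under R1 (no fill)
  => FAILS_AT (attrs, R1)
ruling out the remaining Order differences:
  field seq in record Order: required changed to optional -> inert for the asked Order verdict: nothing fires
  field avatar in record Order: required changed to optional -> its effect on Order is confined to the forward direction, not asked
  added field checksum to record Order: optional bytes, tag 21 (in v2 it sits immediately before avatar) -> inert for the asked Order verdict: nothing fires


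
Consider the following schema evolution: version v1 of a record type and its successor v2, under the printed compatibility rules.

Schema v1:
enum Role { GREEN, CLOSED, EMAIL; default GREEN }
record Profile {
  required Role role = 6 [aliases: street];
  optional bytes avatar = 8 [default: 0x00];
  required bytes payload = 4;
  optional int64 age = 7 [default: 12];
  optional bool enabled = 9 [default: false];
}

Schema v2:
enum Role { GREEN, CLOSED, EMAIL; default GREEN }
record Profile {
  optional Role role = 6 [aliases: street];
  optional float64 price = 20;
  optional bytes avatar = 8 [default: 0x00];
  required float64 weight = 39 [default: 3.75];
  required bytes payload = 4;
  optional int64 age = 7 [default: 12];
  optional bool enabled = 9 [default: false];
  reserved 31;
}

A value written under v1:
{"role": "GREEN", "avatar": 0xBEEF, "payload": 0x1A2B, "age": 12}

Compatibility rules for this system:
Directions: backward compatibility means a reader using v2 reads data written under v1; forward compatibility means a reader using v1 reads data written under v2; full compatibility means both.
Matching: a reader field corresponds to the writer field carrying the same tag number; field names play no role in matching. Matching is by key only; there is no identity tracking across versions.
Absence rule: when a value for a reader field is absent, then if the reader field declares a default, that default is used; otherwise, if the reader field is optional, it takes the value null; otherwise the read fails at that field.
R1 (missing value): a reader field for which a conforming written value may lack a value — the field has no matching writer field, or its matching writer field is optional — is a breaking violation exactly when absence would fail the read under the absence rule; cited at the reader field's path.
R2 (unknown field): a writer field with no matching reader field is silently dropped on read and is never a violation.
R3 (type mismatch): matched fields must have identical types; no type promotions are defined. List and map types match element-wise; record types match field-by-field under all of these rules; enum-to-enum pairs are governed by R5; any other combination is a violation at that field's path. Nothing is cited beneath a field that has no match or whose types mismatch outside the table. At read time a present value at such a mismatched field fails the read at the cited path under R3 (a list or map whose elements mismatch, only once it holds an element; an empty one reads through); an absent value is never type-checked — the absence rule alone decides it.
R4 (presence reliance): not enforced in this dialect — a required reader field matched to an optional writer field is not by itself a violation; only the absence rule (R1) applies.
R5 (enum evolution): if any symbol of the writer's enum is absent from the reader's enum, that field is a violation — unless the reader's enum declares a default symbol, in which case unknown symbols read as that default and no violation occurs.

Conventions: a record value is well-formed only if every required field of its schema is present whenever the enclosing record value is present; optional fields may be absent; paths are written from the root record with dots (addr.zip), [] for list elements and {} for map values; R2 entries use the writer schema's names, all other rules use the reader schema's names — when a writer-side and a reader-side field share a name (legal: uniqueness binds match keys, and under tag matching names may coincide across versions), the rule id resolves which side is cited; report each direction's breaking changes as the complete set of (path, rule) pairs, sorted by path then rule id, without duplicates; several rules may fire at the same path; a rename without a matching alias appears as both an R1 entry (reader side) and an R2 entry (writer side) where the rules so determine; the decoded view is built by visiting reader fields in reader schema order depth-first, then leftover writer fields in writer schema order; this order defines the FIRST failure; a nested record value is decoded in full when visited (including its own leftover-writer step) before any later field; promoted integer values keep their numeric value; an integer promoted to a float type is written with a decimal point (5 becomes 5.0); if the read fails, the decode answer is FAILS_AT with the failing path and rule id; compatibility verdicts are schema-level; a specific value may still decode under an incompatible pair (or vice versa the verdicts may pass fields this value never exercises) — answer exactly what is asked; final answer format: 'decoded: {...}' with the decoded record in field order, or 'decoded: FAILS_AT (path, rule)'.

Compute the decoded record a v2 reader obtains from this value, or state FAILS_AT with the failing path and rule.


arrows below run writer -> reader for Profile
decode walk for Profile under reader schema v2:
  role := "GREEN"
  price := null (absent, optional -> null)
  avatar := 0xBEEF
  weight := 3.75 (absent -> default)
  payload := 0x1A2B
  age := 12
  enabled := false (absent -> default)
  => decoded: {"role": "GREEN", "price": null, "avatar": 0xBEEF, "weight": 3.75, "payload": 0x1A2B, "age": 12, "enabled": false}
remaining Profile differences; none change what is asked:
  field role in record Profile: required changed to optional -> affects the rule determinations only; this particular Profile value decodes identically

decoded: {"role": "GREEN", "price": null, "avatar": 0xBEEF, "weight": 3.75, "payload": 0x1A2B, "age": 12, "enabled": false}
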